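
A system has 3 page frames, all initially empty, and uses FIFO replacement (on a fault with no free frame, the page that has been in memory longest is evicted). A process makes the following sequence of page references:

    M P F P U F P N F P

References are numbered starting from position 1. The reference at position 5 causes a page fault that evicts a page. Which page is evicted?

M

pos 1: M: miss, frames {M}
pos 2: P: miss, frames {M,P}
pos 3: F: miss, frames {M,P,F}
pos 4: P: hit
pos 5: U: miss, evict M, frames {P,F,U}
At position 5, page M is evicted.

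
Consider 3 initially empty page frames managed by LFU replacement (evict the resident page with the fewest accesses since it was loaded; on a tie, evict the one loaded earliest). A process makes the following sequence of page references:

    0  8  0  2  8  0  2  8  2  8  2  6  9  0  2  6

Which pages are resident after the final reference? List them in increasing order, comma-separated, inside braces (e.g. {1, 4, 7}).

0 -> miss, frames (0)
8 -> miss, frames (0 8)
0 -> hit
2 -> miss, frames (0 8 2)
8 -> hit
0 -> hit
2 -> hit
8 -> hit
2 -> hit
8 -> hit
2 -> hit
6 -> miss, evict 0, frames (8 2 6)
9 -> miss, evict 6, frames (8 2 9)
0 -> miss, evict 9, frames (8 2 0)
2 -> hit
6 -> miss, evict 0, frames (8 2 6)

{2, 6, 8}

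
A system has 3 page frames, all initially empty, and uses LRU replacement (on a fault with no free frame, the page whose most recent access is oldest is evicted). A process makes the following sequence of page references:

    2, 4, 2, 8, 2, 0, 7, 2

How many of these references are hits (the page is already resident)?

3

2 → miss, frames {2}
4 → miss, frames {2,4}
2 → hit
8 → miss, frames {4,2,8}
2 → hit
0 → miss, evict 4, frames {8,2,0}
7 → miss, evict 8, frames {2,0,7}
2 → hit
Hits: 3.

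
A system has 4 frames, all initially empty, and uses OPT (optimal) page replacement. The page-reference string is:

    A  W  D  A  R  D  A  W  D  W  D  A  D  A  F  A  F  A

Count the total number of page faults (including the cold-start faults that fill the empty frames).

5

A -> miss, frames {A}
W -> miss, frames {A,W}
D -> miss, frames {A,W,D}
A -> hit
R -> miss, frames {A,W,D,R}
D -> hit
A -> hit
W -> hit
D -> hit
W -> hit
D -> hit
A -> hit
D -> hit
A -> hit
F -> miss, evict R, frames {A,W,D,F}
A -> hit
F -> hit
A -> hit
Page faults: 5.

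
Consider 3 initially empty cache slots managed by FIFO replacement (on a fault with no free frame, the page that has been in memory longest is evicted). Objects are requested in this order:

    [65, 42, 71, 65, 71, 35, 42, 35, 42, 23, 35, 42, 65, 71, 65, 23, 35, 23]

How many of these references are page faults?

65 -> fault, frames {65}
42 -> fault, frames {65,42}
71 -> fault, frames {65,42,71}
65 -> hit
71 -> hit
35 -> fault, evict 65, frames {42,71,35}
42 -> hit
35 -> hit
42 -> hit
23 -> fault, evict 42, frames {71,35,23}
35 -> hit
42 -> fault, evict 71, frames {35,23,42}
65 -> fault, evict 35, frames {23,42,65}
71 -> fault, evict 23, frames {42,65,71}
65 -> hit
23 -> fault, evict 42, frames {65,71,23}
35 -> fault, evict 65, frames {71,23,35}
23 -> hit
Page faults: 10.

10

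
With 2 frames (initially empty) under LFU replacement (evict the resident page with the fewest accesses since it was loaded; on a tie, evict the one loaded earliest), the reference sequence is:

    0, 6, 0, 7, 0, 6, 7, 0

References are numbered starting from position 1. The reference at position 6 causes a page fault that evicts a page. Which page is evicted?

pos 1: 0: fault, frames [0]
pos 2: 6: fault, frames [0, 6]
pos 3: 0: hit
pos 4: 7: fault, evict 6, frames [0, 7]
pos 5: 0: hit
pos 6: 6: fault, evict 7, frames [0, 6]
At position 6, page 7 is evicted.

7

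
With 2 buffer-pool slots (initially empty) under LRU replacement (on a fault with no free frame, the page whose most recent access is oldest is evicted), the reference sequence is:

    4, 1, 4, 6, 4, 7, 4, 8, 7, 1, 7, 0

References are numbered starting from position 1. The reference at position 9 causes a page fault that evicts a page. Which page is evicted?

4

pos 1: 4 → miss, frames [4]
pos 2: 1 → miss, frames [4, 1]
pos 3: 4 → hit
pos 4: 6 → miss, evict 1, frames [4, 6]
pos 5: 4 → hit
pos 6: 7 → miss, evict 6, frames [4, 7]
pos 7: 4 → hit
pos 8: 8 → miss, evict 7, frames [4, 8]
pos 9: 7 → miss, evict 4, frames [8, 7]
At position 9, page 4 is evicted.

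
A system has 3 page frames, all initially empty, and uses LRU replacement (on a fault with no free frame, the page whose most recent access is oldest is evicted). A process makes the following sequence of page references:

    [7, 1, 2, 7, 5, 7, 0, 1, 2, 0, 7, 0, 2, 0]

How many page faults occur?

8

7: fault, frames (7)
1: fault, frames (7 1)
2: fault, frames (7 1 2)
7: hit
5: fault, evict 1, frames (2 7 5)
7: hit
0: fault, evict 2, frames (5 7 0)
1: fault, evict 5, frames (7 0 1)
2: fault, evict 7, frames (0 1 2)
0: hit
7: fault, evict 1, frames (2 0 7)
0: hit
2: hit
0: hit
Page faults: 8.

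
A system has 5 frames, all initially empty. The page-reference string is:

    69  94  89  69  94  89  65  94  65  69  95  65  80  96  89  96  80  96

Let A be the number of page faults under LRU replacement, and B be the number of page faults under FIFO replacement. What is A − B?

Under LRU: F F F . . . F . . . F . F F F . . . → 8 faults.
Under FIFO: F F F . . . F . . . F . F F . . . . → 7 faults.
A − B = 8 − 7 = 1.

1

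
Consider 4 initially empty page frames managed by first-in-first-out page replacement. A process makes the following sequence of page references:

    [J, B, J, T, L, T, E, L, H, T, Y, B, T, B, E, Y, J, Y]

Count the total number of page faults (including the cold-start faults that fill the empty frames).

12

J: fault, frames (J)
B: fault, frames (J B)
J: hit
T: fault, frames (J B T)
L: fault, frames (J B T L)
T: hit
E: fault, evict J, frames (B T L E)
L: hit
H: fault, evict B, frames (T L E H)
T: hit
Y: fault, evict T, frames (L E H Y)
B: fault, evict L, frames (E H Y B)
T: fault, evict E, frames (H Y B T)
B: hit
E: fault, evict H, frames (Y B T E)
Y: hit
J: fault, evict Y, frames (B T E J)
Y: fault, evict B, frames (T E J Y)
Page faults: 12.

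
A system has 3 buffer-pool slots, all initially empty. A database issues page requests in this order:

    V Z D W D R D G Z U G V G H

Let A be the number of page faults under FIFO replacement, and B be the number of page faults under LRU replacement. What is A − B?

1

Under FIFO: F F F F . F . F F F . F F F → 11 faults.
Under LRU: F F F F . F . F F F . F . F → 10 faults.
A − B = 11 − 10 = 1.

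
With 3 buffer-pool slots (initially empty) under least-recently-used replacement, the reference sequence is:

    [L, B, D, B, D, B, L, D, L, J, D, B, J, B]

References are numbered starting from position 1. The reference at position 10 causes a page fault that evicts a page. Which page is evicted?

B

pos 1: L → fault, frames {L}
pos 2: B → fault, frames {L,B}
pos 3: D → fault, frames {L,B,D}
pos 4: B → hit
pos 5: D → hit
pos 6: B → hit
pos 7: L → hit
pos 8: D → hit
pos 9: L → hit
pos 10: J → fault, evict B, frames {D,L,J}
At position 10, page B is evicted.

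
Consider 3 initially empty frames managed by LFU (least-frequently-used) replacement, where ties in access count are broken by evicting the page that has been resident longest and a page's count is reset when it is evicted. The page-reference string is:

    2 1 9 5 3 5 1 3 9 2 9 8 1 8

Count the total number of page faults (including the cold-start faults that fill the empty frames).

12

2 -> miss, frames [2]
1 -> miss, frames [2, 1]
9 -> miss, frames [2, 1, 9]
5 -> miss, evict 2, frames [1, 9, 5]
3 -> miss, evict 1, frames [9, 5, 3]
5 -> hit
1 -> miss, evict 9, frames [5, 3, 1]
3 -> hit
9 -> miss, evict 1, frames [5, 3, 9]
2 -> miss, evict 9, frames [5, 3, 2]
9 -> miss, evict 2, frames [5, 3, 9]
8 -> miss, evict 9, frames [5, 3, 8]
1 -> miss, evict 8, frames [5, 3, 1]
8 -> miss, evict 1, frames [5, 3, 8]
Page faults: 12.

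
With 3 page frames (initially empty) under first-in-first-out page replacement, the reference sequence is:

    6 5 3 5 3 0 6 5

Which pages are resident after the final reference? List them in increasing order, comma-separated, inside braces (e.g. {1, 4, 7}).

6 → fault, frames [6]
5 → fault, frames [6, 5]
3 → fault, frames [6, 5, 3]
5 → hit
3 → hit
0 → fault, evict 6, frames [5, 3, 0]
6 → fault, evict 5, frames [3, 0, 6]
5 → fault, evict 3, frames [0, 6, 5]

{0, 5, 6}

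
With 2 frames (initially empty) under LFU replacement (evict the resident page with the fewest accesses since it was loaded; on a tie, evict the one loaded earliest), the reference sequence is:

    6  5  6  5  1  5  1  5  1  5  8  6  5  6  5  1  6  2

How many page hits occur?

6: fault, frames {6}
5: fault, frames {6,5}
6: hit
5: hit
1: fault, evict 6, frames {5,1}
5: hit
1: hit
5: hit
1: hit
5: hit
8: fault, evict 1, frames {5,8}
6: fault, evict 8, frames {5,6}
5: hit
6: hit
5: hit
1: fault, evict 6, frames {5,1}
6: fault, evict 1, frames {5,6}
2: fault, evict 6, frames {5,2}
Hits: 10.

10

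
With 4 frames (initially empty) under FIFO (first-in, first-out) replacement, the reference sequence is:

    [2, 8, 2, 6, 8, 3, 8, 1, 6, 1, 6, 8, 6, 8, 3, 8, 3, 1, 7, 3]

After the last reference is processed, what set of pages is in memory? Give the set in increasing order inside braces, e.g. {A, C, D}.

2: fault, frames {2}
8: fault, frames {2,8}
2: hit
6: fault, frames {2,8,6}
8: hit
3: fault, frames {2,8,6,3}
8: hit
1: fault, evict 2, frames {8,6,3,1}
6: hit
1: hit
6: hit
8: hit
6: hit
8: hit
3: hit
8: hit
3: hit
1: hit
7: fault, evict 8, frames {6,3,1,7}
3: hit

{1, 3, 6, 7}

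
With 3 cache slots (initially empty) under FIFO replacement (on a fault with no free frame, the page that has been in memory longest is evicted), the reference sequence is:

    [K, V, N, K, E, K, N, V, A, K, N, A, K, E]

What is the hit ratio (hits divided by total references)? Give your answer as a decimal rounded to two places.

K → fault, frames {K}
V → fault, frames {K,V}
N → fault, frames {K,V,N}
K → hit
E → fault, evict K, frames {V,N,E}
K → fault, evict V, frames {N,E,K}
N → hit
V → fault, evict N, frames {E,K,V}
A → fault, evict E, frames {K,V,A}
K → hit
N → fault, evict K, frames {V,A,N}
A → hit
K → fault, evict V, frames {A,N,K}
E → fault, evict A, frames {N,K,E}
Hits: 4 of 14 references → 4/14 = 0.2857.

0.29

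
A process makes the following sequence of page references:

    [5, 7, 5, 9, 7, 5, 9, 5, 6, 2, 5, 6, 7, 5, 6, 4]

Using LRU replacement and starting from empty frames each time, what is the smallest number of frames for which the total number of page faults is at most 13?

f=1: 16 faults
f=2: 14 faults
f=3: 7 faults
f=4: 7 faults
f=5: 6 faults
f=6: 6 faults
Smallest f with faults ≤ 13 is 3.

3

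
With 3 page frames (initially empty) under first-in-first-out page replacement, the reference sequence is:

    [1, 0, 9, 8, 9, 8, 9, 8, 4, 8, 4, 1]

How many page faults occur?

6

1: fault, frames {1}
0: fault, frames {1,0}
9: fault, frames {1,0,9}
8: fault, evict 1, frames {0,9,8}
9: hit
8: hit
9: hit
8: hit
4: fault, evict 0, frames {9,8,4}
8: hit
4: hit
1: fault, evict 9, frames {8,4,1}
Page faults: 6.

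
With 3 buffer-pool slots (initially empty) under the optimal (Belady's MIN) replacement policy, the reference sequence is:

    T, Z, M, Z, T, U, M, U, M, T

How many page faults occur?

4

T: miss, frames (T)
Z: miss, frames (T Z)
M: miss, frames (T Z M)
Z: hit
T: hit
U: miss, evict Z, frames (T M U)
M: hit
U: hit
M: hit
T: hit
Page faults: 4.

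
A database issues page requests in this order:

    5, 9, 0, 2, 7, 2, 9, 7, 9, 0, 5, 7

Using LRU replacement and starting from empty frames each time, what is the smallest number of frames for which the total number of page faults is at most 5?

5

f=1: 12 faults
f=2: 10 faults
f=3: 9 faults
f=4: 6 faults
f=5: 5 faults
Smallest f with faults ≤ 5 is 5.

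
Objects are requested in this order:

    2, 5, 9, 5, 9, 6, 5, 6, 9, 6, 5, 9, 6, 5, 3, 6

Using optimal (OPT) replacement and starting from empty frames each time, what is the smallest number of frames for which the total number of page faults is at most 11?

f=1: 16 faults
f=2: 8 faults
f=3: 5 faults
f=4: 5 faults
f=5: 5 faults
Smallest f with faults ≤ 11 is 2.

2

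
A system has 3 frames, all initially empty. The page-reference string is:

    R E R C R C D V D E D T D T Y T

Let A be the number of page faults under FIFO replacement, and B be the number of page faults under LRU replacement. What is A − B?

1

Under FIFO: F F . F . . F F . F . F F . F . → 9 faults.
Under LRU: F F . F . . F F . F . F . . F . → 8 faults.
A − B = 9 − 8 = 1.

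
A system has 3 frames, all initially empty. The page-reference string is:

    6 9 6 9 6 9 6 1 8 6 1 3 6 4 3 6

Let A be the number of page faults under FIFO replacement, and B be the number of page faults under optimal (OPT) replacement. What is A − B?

Under FIFO: F F . . . . . F F F . F . F . . → 7 faults.
Under OPT: F F . . . . . F F . . F . F . . → 6 faults.
A − B = 7 − 6 = 1.

1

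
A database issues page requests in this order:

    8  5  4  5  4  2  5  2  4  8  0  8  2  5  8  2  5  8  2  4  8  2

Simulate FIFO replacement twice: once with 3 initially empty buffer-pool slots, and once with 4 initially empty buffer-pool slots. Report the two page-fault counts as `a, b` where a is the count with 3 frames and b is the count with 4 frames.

10, 9

3 frames: F F F . . F . . . F F . . F . F . F . F . . → 10 faults.
4 frames: F F F . . F . . . . F F . F . . . . . F . F → 9 faults.
9 < 10: adding a frame reduced faults, as is typical.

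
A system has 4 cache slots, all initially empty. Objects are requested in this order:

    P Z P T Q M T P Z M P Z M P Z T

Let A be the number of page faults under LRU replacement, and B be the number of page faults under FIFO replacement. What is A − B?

-2

Under LRU: F F . F F F . . F . . . . . . . → 6 faults.
Under FIFO: F F . F F F . F F . . . . . . F → 8 faults.
A − B = 6 − 8 = -2.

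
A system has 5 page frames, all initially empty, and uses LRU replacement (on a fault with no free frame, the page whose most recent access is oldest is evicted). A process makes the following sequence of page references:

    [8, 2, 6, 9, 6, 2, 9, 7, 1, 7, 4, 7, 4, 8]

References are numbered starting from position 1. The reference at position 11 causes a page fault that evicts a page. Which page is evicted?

6

pos 1: 8 → fault, frames [8]
pos 2: 2 → fault, frames [8, 2]
pos 3: 6 → fault, frames [8, 2, 6]
pos 4: 9 → fault, frames [8, 2, 6, 9]
pos 5: 6 → hit
pos 6: 2 → hit
pos 7: 9 → hit
pos 8: 7 → fault, frames [8, 6, 2, 9, 7]
pos 9: 1 → fault, evict 8, frames [6, 2, 9, 7, 1]
pos 10: 7 → hit
pos 11: 4 → fault, evict 6, frames [2, 9, 1, 7, 4]
At position 11, page 6 is evicted.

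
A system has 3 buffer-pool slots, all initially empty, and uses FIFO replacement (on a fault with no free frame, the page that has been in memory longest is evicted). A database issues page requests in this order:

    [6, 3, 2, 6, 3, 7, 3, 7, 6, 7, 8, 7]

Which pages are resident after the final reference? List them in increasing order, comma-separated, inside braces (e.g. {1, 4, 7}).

6 → fault, frames {6}
3 → fault, frames {6,3}
2 → fault, frames {6,3,2}
6 → hit
3 → hit
7 → fault, evict 6, frames {3,2,7}
3 → hit
7 → hit
6 → fault, evict 3, frames {2,7,6}
7 → hit
8 → fault, evict 2, frames {7,6,8}
7 → hit

{6, 7, 8}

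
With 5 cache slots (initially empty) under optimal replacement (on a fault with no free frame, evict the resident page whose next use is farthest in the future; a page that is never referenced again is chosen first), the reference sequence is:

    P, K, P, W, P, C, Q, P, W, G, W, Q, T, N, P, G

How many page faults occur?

P → fault, frames [P]
K → fault, frames [P, K]
P → hit
W → fault, frames [P, K, W]
P → hit
C → fault, frames [P, K, W, C]
Q → fault, frames [P, K, W, C, Q]
P → hit
W → hit
G → fault, evict C, frames [P, K, W, Q, G]
W → hit
Q → hit
T → fault, evict Q, frames [P, K, W, G, T]
N → fault, evict T, frames [P, K, W, G, N]
P → hit
G → hit
Page faults: 8.

8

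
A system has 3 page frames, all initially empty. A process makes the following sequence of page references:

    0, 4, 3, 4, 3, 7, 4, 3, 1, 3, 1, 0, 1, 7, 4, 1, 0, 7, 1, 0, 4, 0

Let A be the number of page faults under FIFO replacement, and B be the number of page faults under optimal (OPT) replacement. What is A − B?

Under FIFO: F F F . . F . . F . . F . . F . . F F F F . → 11 faults.
Under OPT: F F F . . F . . F . . F . . F . . F . . F . → 9 faults.
A − B = 11 − 9 = 2.

2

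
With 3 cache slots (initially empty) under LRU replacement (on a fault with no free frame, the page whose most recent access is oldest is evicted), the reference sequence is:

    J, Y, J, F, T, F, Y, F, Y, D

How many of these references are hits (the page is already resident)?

4

J: miss, frames (J)
Y: miss, frames (J Y)
J: hit
F: miss, frames (Y J F)
T: miss, evict Y, frames (J F T)
F: hit
Y: miss, evict J, frames (T F Y)
F: hit
Y: hit
D: miss, evict T, frames (F Y D)
Hits: 4.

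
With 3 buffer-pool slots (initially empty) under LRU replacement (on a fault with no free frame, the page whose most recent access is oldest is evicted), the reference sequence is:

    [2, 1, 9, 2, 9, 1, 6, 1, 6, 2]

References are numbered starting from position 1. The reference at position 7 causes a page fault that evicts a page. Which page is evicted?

pos 1: 2 -> fault, frames (2)
pos 2: 1 -> fault, frames (2 1)
pos 3: 9 -> fault, frames (2 1 9)
pos 4: 2 -> hit
pos 5: 9 -> hit
pos 6: 1 -> hit
pos 7: 6 -> fault, evict 2, frames (9 1 6)
At position 7, page 2 is evicted.

2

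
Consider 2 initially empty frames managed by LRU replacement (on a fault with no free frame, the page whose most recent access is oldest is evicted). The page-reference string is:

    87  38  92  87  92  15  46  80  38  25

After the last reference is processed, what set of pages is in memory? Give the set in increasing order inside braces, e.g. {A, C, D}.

87 → miss, frames (87)
38 → miss, frames (87 38)
92 → miss, evict 87, frames (38 92)
87 → miss, evict 38, frames (92 87)
92 → hit
15 → miss, evict 87, frames (92 15)
46 → miss, evict 92, frames (15 46)
80 → miss, evict 15, frames (46 80)
38 → miss, evict 46, frames (80 38)
25 → miss, evict 80, frames (38 25)

{25, 38}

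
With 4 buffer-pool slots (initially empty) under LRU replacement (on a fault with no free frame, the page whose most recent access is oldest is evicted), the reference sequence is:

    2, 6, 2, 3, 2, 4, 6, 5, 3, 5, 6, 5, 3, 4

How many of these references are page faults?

6

2 → fault, frames {2}
6 → fault, frames {2,6}
2 → hit
3 → fault, frames {6,2,3}
2 → hit
4 → fault, frames {6,3,2,4}
6 → hit
5 → fault, evict 3, frames {2,4,6,5}
3 → fault, evict 2, frames {4,6,5,3}
5 → hit
6 → hit
5 → hit
3 → hit
4 → hit
Page faults: 6.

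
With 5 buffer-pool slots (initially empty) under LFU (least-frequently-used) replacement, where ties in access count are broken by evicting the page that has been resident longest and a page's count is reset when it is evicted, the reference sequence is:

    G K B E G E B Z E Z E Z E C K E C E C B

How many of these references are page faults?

G -> miss, frames {G}
K -> miss, frames {G,K}
B -> miss, frames {G,K,B}
E -> miss, frames {G,K,B,E}
G -> hit
E -> hit
B -> hit
Z -> miss, frames {G,K,B,E,Z}
E -> hit
Z -> hit
E -> hit
Z -> hit
E -> hit
C -> miss, evict K, frames {G,B,E,Z,C}
K -> miss, evict C, frames {G,B,E,Z,K}
E -> hit
C -> miss, evict K, frames {G,B,E,Z,C}
E -> hit
C -> hit
B -> hit
Page faults: 8.

8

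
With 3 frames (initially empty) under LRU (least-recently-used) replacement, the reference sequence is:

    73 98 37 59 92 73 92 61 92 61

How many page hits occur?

73 -> fault, frames [73]
98 -> fault, frames [73, 98]
37 -> fault, frames [73, 98, 37]
59 -> fault, evict 73, frames [98, 37, 59]
92 -> fault, evict 98, frames [37, 59, 92]
73 -> fault, evict 37, frames [59, 92, 73]
92 -> hit
61 -> fault, evict 59, frames [73, 92, 61]
92 -> hit
61 -> hit
Hits: 3.

3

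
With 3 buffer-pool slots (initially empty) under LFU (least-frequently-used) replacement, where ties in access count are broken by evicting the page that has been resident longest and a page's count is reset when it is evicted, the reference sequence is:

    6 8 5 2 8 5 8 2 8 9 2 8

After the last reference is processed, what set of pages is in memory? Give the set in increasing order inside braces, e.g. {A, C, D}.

{2, 8, 9}

6 -> miss, frames {6}
8 -> miss, frames {6,8}
5 -> miss, frames {6,8,5}
2 -> miss, evict 6, frames {8,5,2}
8 -> hit
5 -> hit
8 -> hit
2 -> hit
8 -> hit
9 -> miss, evict 5, frames {8,2,9}
2 -> hit
8 -> hit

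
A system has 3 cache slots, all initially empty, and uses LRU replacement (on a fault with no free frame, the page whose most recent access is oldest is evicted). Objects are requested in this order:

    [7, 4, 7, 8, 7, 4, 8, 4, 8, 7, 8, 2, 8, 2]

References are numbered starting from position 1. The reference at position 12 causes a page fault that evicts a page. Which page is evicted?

4

pos 1: 7 -> fault, frames {7}
pos 2: 4 -> fault, frames {7,4}
pos 3: 7 -> hit
pos 4: 8 -> fault, frames {4,7,8}
pos 5: 7 -> hit
pos 6: 4 -> hit
pos 7: 8 -> hit
pos 8: 4 -> hit
pos 9: 8 -> hit
pos 10: 7 -> hit
pos 11: 8 -> hit
pos 12: 2 -> fault, evict 4, frames {7,8,2}
At position 12, page 4 is evicted.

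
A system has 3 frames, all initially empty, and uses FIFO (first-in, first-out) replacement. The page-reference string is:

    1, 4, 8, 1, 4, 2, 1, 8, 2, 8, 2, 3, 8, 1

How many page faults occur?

1 → fault, frames (1)
4 → fault, frames (1 4)
8 → fault, frames (1 4 8)
1 → hit
4 → hit
2 → fault, evict 1, frames (4 8 2)
1 → fault, evict 4, frames (8 2 1)
8 → hit
2 → hit
8 → hit
2 → hit
3 → fault, evict 8, frames (2 1 3)
8 → fault, evict 2, frames (1 3 8)
1 → hit
Page faults: 7.

7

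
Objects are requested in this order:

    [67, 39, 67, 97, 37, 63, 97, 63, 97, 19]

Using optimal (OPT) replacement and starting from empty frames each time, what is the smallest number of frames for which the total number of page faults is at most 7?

2

f=1: 10 faults
f=2: 6 faults
f=3: 6 faults
f=4: 6 faults
f=5: 6 faults
f=6: 6 faults
Smallest f with faults ≤ 7 is 2.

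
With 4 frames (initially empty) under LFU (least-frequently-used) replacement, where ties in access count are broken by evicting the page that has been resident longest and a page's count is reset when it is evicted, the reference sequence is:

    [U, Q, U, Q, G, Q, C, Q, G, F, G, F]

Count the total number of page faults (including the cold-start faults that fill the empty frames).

5

U: miss, frames [U]
Q: miss, frames [U, Q]
U: hit
Q: hit
G: miss, frames [U, Q, G]
Q: hit
C: miss, frames [U, Q, G, C]
Q: hit
G: hit
F: miss, evict C, frames [U, Q, G, F]
G: hit
F: hit
Page faults: 5.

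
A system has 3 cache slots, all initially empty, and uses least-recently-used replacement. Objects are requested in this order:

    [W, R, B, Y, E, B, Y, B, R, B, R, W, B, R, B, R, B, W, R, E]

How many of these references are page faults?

W: miss, frames [W]
R: miss, frames [W, R]
B: miss, frames [W, R, B]
Y: miss, evict W, frames [R, B, Y]
E: miss, evict R, frames [B, Y, E]
B: hit
Y: hit
B: hit
R: miss, evict E, frames [Y, B, R]
B: hit
R: hit
W: miss, evict Y, frames [B, R, W]
B: hit
R: hit
B: hit
R: hit
B: hit
W: hit
R: hit
E: miss, evict B, frames [W, R, E]
Page faults: 8.

8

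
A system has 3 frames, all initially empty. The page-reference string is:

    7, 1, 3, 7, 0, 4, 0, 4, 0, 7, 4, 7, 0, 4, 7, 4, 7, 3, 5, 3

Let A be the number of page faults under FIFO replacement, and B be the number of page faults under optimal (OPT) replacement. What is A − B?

1

Under FIFO: F F F . F F . . . F . . . . . . . F F . → 8 faults.
Under OPT: F F F . F F . . . . . . . . . . . F F . → 7 faults.
A − B = 8 − 7 = 1.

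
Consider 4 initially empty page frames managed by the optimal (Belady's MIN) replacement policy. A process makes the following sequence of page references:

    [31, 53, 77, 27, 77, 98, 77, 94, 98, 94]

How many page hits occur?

4

31 -> miss, frames {31}
53 -> miss, frames {31,53}
77 -> miss, frames {31,53,77}
27 -> miss, frames {31,53,77,27}
77 -> hit
98 -> miss, evict 27, frames {31,53,77,98}
77 -> hit
94 -> miss, evict 77, frames {31,53,98,94}
98 -> hit
94 -> hit
Hits: 4.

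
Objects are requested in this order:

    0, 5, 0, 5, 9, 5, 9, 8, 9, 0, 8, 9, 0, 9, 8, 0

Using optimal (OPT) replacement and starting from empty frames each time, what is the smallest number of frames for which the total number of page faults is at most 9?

f=1: 16 faults
f=2: 7 faults
f=3: 4 faults
f=4: 4 faults
Smallest f with faults ≤ 9 is 2.

2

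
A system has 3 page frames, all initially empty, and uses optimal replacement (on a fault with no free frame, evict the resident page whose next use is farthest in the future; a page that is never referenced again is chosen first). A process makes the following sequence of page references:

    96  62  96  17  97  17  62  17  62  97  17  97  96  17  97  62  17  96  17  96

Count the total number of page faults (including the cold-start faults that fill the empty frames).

96 → fault, frames {96}
62 → fault, frames {96,62}
96 → hit
17 → fault, frames {96,62,17}
97 → fault, evict 96, frames {62,17,97}
17 → hit
62 → hit
17 → hit
62 → hit
97 → hit
17 → hit
97 → hit
96 → fault, evict 62, frames {17,97,96}
17 → hit
97 → hit
62 → fault, evict 97, frames {17,96,62}
17 → hit
96 → hit
17 → hit
96 → hit
Page faults: 6.

6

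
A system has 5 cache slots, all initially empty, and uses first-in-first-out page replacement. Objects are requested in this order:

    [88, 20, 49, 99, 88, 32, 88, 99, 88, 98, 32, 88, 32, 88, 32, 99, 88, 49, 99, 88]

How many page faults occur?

7

88 → miss, frames {88}
20 → miss, frames {88,20}
49 → miss, frames {88,20,49}
99 → miss, frames {88,20,49,99}
88 → hit
32 → miss, frames {88,20,49,99,32}
88 → hit
99 → hit
88 → hit
98 → miss, evict 88, frames {20,49,99,32,98}
32 → hit
88 → miss, evict 20, frames {49,99,32,98,88}
32 → hit
88 → hit
32 → hit
99 → hit
88 → hit
49 → hit
99 → hit
88 → hit
Page faults: 7.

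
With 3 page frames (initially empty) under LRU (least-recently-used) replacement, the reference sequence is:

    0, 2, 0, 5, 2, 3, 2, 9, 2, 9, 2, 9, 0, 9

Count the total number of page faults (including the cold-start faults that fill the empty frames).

6

0 -> miss, frames (0)
2 -> miss, frames (0 2)
0 -> hit
5 -> miss, frames (2 0 5)
2 -> hit
3 -> miss, evict 0, frames (5 2 3)
2 -> hit
9 -> miss, evict 5, frames (3 2 9)
2 -> hit
9 -> hit
2 -> hit
9 -> hit
0 -> miss, evict 3, frames (2 9 0)
9 -> hit
Page faults: 6.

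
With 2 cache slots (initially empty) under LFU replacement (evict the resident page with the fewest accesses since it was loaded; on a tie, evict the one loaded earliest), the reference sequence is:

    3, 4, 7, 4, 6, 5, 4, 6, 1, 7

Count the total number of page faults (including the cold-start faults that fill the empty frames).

8

3: miss, frames [3]
4: miss, frames [3, 4]
7: miss, evict 3, frames [4, 7]
4: hit
6: miss, evict 7, frames [4, 6]
5: miss, evict 6, frames [4, 5]
4: hit
6: miss, evict 5, frames [4, 6]
1: miss, evict 6, frames [4, 1]
7: miss, evict 1, frames [4, 7]
Page faults: 8.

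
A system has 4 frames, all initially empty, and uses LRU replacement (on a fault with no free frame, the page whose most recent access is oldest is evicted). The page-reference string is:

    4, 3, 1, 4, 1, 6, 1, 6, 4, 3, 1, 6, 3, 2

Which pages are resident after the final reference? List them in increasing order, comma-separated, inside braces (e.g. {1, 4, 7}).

{1, 2, 3, 6}

4 -> miss, frames [4]
3 -> miss, frames [4, 3]
1 -> miss, frames [4, 3, 1]
4 -> hit
1 -> hit
6 -> miss, frames [3, 4, 1, 6]
1 -> hit
6 -> hit
4 -> hit
3 -> hit
1 -> hit
6 -> hit
3 -> hit
2 -> miss, evict 4, frames [1, 6, 3, 2]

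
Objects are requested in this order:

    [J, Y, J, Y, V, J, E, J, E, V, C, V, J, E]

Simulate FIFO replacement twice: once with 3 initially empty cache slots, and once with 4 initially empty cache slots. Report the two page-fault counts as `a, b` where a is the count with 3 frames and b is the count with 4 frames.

8, 6

3 frames: F F . . F . F F . . F F . F → 8 faults.
4 frames: F F . . F . F . . . F . F . → 6 faults.
6 < 8: adding a frame reduced faults, as is typical.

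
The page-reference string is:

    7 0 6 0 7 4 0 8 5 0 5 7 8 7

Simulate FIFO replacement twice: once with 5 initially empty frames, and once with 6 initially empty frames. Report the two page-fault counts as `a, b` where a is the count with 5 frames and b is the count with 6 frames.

5 frames: F F F . . F . F F . . F . . → 7 faults.
6 frames: F F F . . F . F F . . . . . → 6 faults.
6 < 7: adding a frame reduced faults, as is typical.

7, 6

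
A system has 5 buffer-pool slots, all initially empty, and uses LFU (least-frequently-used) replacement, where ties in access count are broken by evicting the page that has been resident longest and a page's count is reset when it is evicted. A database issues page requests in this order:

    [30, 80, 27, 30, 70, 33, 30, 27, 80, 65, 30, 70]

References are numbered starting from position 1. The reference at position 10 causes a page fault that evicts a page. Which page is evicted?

pos 1: 30 → fault, frames (30)
pos 2: 80 → fault, frames (30 80)
pos 3: 27 → fault, frames (30 80 27)
pos 4: 30 → hit
pos 5: 70 → fault, frames (30 80 27 70)
pos 6: 33 → fault, frames (30 80 27 70 33)
pos 7: 30 → hit
pos 8: 27 → hit
pos 9: 80 → hit
pos 10: 65 → fault, evict 70, frames (30 80 27 33 65)
At position 10, page 70 is evicted.

70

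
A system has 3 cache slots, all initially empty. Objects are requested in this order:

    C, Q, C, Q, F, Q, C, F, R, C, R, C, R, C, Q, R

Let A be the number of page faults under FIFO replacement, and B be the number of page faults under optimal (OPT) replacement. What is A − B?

Under FIFO: F F . . F . . . F F . . . . F . → 6 faults.
Under OPT: F F . . F . . . F . . . . . . . → 4 faults.
A − B = 6 − 4 = 2.

2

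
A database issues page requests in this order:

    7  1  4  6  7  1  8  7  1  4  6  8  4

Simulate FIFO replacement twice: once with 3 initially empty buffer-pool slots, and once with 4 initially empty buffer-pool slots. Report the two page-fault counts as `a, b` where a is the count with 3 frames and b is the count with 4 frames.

3 frames: F F F F F F F . . F F . . → 9 faults.
4 frames: F F F F . . F F F F F F . → 10 faults.
10 > 9: adding a frame increased faults — Belady's anomaly.

9, 10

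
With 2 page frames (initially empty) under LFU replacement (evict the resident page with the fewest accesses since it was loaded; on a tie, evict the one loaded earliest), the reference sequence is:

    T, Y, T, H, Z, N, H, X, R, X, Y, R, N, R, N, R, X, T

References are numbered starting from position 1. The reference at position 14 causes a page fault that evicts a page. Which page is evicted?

pos 1: T → fault, frames {T}
pos 2: Y → fault, frames {T,Y}
pos 3: T → hit
pos 4: H → fault, evict Y, frames {T,H}
pos 5: Z → fault, evict H, frames {T,Z}
pos 6: N → fault, evict Z, frames {T,N}
pos 7: H → fault, evict N, frames {T,H}
pos 8: X → fault, evict H, frames {T,X}
pos 9: R → fault, evict X, frames {T,R}
pos 10: X → fault, evict R, frames {T,X}
pos 11: Y → fault, evict X, frames {T,Y}
pos 12: R → fault, evict Y, frames {T,R}
pos 13: N → fault, evict R, frames {T,N}
pos 14: R → fault, evict N, frames {T,R}
At position 14, page N is evicted.

N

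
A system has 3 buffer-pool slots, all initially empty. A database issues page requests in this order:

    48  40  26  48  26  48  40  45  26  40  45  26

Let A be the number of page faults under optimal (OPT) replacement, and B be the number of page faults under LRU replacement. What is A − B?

Under OPT: F F F . . . . F . . . . → 4 faults.
Under LRU: F F F . . . . F F . . . → 5 faults.
A − B = 4 − 5 = -1.

-1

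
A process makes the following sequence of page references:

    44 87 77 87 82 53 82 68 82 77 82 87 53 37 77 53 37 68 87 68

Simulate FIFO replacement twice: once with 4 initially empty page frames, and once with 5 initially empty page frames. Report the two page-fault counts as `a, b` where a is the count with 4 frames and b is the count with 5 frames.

4 frames: F F F . F F . F . . . F . F F F . F F . → 12 faults.
5 frames: F F F . F F . F . . . . . F . . . . F . → 8 faults.
8 < 12: adding a frame reduced faults, as is typical.

12, 8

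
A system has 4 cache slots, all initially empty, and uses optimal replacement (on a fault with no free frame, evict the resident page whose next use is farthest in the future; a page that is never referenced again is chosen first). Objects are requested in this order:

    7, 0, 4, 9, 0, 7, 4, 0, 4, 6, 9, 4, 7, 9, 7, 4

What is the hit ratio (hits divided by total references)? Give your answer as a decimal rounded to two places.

7: fault, frames [7]
0: fault, frames [7, 0]
4: fault, frames [7, 0, 4]
9: fault, frames [7, 0, 4, 9]
0: hit
7: hit
4: hit
0: hit
4: hit
6: fault, evict 0, frames [7, 4, 9, 6]
9: hit
4: hit
7: hit
9: hit
7: hit
4: hit
Hits: 11 of 16 references → 11/16 = 0.6875.

0.69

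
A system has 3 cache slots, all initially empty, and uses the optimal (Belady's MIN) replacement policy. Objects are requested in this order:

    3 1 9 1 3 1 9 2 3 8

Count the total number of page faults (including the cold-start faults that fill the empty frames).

3: miss, frames [3]
1: miss, frames [3, 1]
9: miss, frames [3, 1, 9]
1: hit
3: hit
1: hit
9: hit
2: miss, evict 9, frames [3, 1, 2]
3: hit
8: miss, evict 2, frames [3, 1, 8]
Page faults: 5.

5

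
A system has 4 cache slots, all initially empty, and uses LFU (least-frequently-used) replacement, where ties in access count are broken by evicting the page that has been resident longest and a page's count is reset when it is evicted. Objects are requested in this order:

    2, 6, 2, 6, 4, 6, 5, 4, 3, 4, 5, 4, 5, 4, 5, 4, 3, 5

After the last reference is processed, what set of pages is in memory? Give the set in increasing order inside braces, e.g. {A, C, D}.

2 -> miss, frames [2]
6 -> miss, frames [2, 6]
2 -> hit
6 -> hit
4 -> miss, frames [2, 6, 4]
6 -> hit
5 -> miss, frames [2, 6, 4, 5]
4 -> hit
3 -> miss, evict 5, frames [2, 6, 4, 3]
4 -> hit
5 -> miss, evict 3, frames [2, 6, 4, 5]
4 -> hit
5 -> hit
4 -> hit
5 -> hit
4 -> hit
3 -> miss, evict 2, frames [6, 4, 5, 3]
5 -> hit

{3, 4, 5, 6}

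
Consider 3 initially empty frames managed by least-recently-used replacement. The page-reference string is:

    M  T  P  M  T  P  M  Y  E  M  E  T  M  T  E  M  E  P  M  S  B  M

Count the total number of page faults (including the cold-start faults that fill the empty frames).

9

M -> fault, frames (M)
T -> fault, frames (M T)
P -> fault, frames (M T P)
M -> hit
T -> hit
P -> hit
M -> hit
Y -> fault, evict T, frames (P M Y)
E -> fault, evict P, frames (M Y E)
M -> hit
E -> hit
T -> fault, evict Y, frames (M E T)
M -> hit
T -> hit
E -> hit
M -> hit
E -> hit
P -> fault, evict T, frames (M E P)
M -> hit
S -> fault, evict E, frames (P M S)
B -> fault, evict P, frames (M S B)
M -> hit
Page faults: 9.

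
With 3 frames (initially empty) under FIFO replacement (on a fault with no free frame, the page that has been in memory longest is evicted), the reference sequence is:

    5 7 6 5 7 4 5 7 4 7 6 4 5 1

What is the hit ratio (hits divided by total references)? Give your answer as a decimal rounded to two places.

0.29

5 → fault, frames {5}
7 → fault, frames {5,7}
6 → fault, frames {5,7,6}
5 → hit
7 → hit
4 → fault, evict 5, frames {7,6,4}
5 → fault, evict 7, frames {6,4,5}
7 → fault, evict 6, frames {4,5,7}
4 → hit
7 → hit
6 → fault, evict 4, frames {5,7,6}
4 → fault, evict 5, frames {7,6,4}
5 → fault, evict 7, frames {6,4,5}
1 → fault, evict 6, frames {4,5,1}
Hits: 4 of 14 references → 4/14 = 0.2857.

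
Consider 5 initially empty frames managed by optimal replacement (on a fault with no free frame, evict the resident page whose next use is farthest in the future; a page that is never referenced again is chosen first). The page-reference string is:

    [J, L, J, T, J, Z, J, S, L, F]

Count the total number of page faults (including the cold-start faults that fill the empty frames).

J → fault, frames {J}
L → fault, frames {J,L}
J → hit
T → fault, frames {J,L,T}
J → hit
Z → fault, frames {J,L,T,Z}
J → hit
S → fault, frames {J,L,T,Z,S}
L → hit
F → fault, evict S, frames {J,L,T,Z,F}
Page faults: 6.

6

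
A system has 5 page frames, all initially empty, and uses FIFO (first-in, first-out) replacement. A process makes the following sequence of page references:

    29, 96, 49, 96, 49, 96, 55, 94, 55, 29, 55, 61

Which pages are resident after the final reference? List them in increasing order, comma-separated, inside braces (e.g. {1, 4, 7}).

{49, 55, 61, 94, 96}

29 -> miss, frames {29}
96 -> miss, frames {29,96}
49 -> miss, frames {29,96,49}
96 -> hit
49 -> hit
96 -> hit
55 -> miss, frames {29,96,49,55}
94 -> miss, frames {29,96,49,55,94}
55 -> hit
29 -> hit
55 -> hit
61 -> miss, evict 29, frames {96,49,55,94,61}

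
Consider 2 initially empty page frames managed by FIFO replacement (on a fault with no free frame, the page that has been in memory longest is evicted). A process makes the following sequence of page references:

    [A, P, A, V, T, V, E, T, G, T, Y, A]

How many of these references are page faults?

A: miss, frames {A}
P: miss, frames {A,P}
A: hit
V: miss, evict A, frames {P,V}
T: miss, evict P, frames {V,T}
V: hit
E: miss, evict V, frames {T,E}
T: hit
G: miss, evict T, frames {E,G}
T: miss, evict E, frames {G,T}
Y: miss, evict G, frames {T,Y}
A: miss, evict T, frames {Y,A}
Page faults: 9.

9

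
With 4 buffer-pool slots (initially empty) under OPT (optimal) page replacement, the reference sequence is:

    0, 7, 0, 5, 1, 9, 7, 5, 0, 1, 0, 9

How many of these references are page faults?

6

0 -> miss, frames [0]
7 -> miss, frames [0, 7]
0 -> hit
5 -> miss, frames [0, 7, 5]
1 -> miss, frames [0, 7, 5, 1]
9 -> miss, evict 1, frames [0, 7, 5, 9]
7 -> hit
5 -> hit
0 -> hit
1 -> miss, evict 5, frames [0, 7, 9, 1]
0 -> hit
9 -> hit
Page faults: 6.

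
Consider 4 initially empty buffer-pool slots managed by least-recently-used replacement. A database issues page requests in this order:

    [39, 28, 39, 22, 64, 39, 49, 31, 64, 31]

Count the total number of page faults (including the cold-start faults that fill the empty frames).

39 -> miss, frames [39]
28 -> miss, frames [39, 28]
39 -> hit
22 -> miss, frames [28, 39, 22]
64 -> miss, frames [28, 39, 22, 64]
39 -> hit
49 -> miss, evict 28, frames [22, 64, 39, 49]
31 -> miss, evict 22, frames [64, 39, 49, 31]
64 -> hit
31 -> hit
Page faults: 6.

6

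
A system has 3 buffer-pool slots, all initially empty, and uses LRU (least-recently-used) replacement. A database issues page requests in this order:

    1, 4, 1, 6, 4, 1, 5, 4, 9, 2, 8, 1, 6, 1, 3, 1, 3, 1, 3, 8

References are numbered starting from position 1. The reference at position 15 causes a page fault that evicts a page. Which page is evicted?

8

pos 1: 1 → miss, frames {1}
pos 2: 4 → miss, frames {1,4}
pos 3: 1 → hit
pos 4: 6 → miss, frames {4,1,6}
pos 5: 4 → hit
pos 6: 1 → hit
pos 7: 5 → miss, evict 6, frames {4,1,5}
pos 8: 4 → hit
pos 9: 9 → miss, evict 1, frames {5,4,9}
pos 10: 2 → miss, evict 5, frames {4,9,2}
pos 11: 8 → miss, evict 4, frames {9,2,8}
pos 12: 1 → miss, evict 9, frames {2,8,1}
pos 13: 6 → miss, evict 2, frames {8,1,6}
pos 14: 1 → hit
pos 15: 3 → miss, evict 8, frames {6,1,3}
At position 15, page 8 is evicted.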